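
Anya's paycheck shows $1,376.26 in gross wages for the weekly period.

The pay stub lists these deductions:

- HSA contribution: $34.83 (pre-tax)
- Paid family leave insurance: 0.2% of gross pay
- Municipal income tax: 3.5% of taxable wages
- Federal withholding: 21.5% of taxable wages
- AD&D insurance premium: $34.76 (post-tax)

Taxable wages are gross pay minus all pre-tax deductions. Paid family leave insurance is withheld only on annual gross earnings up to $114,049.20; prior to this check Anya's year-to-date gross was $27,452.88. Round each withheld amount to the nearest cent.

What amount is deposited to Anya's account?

$968.56

HSA contribution: $34.83
Taxable wages = $1,376.26 − $34.83 = $1,341.43
Federal withholding: $1,341.43 × 0.215 = $288.41
Municipal income tax: $1,341.43 × 0.035 = $46.95
Paid family leave insurance: cap not yet reached, full $1,376.26 is subject → $1,376.26 × 0.002 = $2.75
AD&D insurance premium: $34.76
Total deductions = $34.83 + $288.41 + $46.95 + $2.75 + $34.76 = $407.70
Net pay = $1,376.26 − $407.70 = $968.56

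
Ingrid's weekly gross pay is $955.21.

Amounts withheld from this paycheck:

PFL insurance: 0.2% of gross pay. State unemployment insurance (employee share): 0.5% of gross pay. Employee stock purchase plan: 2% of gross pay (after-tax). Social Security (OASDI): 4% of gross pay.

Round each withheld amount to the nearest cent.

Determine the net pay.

$891.21

PFL insurance: $955.21 × 0.002 = $1.91
State unemployment insurance (employee share): $955.21 × 0.005 = $4.78
Social Security (OASDI): $955.21 × 0.04 = $38.21
Employee stock purchase plan: $955.21 × 0.02 = $19.10
Total deductions = $1.91 + $4.78 + $38.21 + $19.10 = $64.00
Net pay = $955.21 − $64.00 = $891.21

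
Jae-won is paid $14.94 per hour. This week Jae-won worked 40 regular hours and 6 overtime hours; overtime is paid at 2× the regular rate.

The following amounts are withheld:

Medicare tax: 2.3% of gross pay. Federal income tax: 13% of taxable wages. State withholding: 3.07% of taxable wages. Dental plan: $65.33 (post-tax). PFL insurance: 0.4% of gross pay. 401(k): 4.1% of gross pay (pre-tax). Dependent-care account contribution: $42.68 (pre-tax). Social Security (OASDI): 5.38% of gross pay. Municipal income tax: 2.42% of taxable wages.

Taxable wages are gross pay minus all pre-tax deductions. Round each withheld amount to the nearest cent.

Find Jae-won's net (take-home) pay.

$444.37

Regular pay: 40 × $14.94 = $597.60
Overtime pay: 6 × $14.94 × 2 = $179.28
Gross pay = $597.60 + $179.28 = $776.88
Dependent-care account contribution: $42.68
401(k): $776.88 × 0.041 = $31.85
Pre-tax total = $42.68 + $31.85 = $74.53
Taxable wages = $776.88 − $74.53 = $702.35
Municipal income tax: $702.35 × 0.0242 = $17.00
Federal income tax: $702.35 × 0.13 = $91.31
State withholding: $702.35 × 0.0307 = $21.56
Medicare tax: $776.88 × 0.023 = $17.87
Social Security (OASDI): $776.88 × 0.0538 = $41.80
PFL insurance: $776.88 × 0.004 = $3.11
Dental plan: $65.33
Total deductions = $42.68 + $31.85 + $17.00 + $91.31 + $21.56 + $17.87 + $41.80 + $3.11 + $65.33 = $332.51
Net pay = $776.88 − $332.51 = $444.37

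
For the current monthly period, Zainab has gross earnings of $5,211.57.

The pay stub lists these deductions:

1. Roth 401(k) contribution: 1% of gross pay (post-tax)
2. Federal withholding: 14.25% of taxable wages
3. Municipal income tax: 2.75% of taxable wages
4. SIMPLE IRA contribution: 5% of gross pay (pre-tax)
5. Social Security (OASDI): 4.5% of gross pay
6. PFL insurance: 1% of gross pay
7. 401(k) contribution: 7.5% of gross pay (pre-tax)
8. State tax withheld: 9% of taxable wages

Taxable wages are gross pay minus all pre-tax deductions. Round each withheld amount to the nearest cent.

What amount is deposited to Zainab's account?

$3,035.73

SIMPLE IRA contribution: $5,211.57 × 0.05 = $260.58
401(k) contribution: $5,211.57 × 0.075 = $390.87
Pre-tax total = $260.58 + $390.87 = $651.45
Taxable wages = $5,211.57 − $651.45 = $4,560.12
Municipal income tax: $4,560.12 × 0.0275 = $125.40
State tax withheld: $4,560.12 × 0.09 = $410.41
Federal withholding: $4,560.12 × 0.1425 = $649.82
PFL insurance: $5,211.57 × 0.01 = $52.12
Social Security (OASDI): $5,211.57 × 0.045 = $234.52
Roth 401(k) contribution: $5,211.57 × 0.01 = $52.12
Total deductions = $260.58 + $390.87 + $125.40 + $410.41 + $649.82 + $52.12 + $234.52 + $52.12 = $2,175.84
Net pay = $5,211.57 − $2,175.84 = $3,035.73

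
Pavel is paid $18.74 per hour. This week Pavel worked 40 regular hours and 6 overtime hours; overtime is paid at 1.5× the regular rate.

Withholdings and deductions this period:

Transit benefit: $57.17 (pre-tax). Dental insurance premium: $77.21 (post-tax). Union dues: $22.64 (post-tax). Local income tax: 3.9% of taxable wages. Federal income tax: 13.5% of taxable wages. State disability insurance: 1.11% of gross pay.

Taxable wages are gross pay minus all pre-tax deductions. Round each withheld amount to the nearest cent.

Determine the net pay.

$601.22

Regular pay: 40 × $18.74 = $749.60
Overtime pay: 6 × $18.74 × 1.5 = $168.66
Gross pay = $749.60 + $168.66 = $918.26
Transit benefit: $57.17
Taxable wages = $918.26 − $57.17 = $861.09
Federal income tax: $861.09 × 0.135 = $116.25
Local income tax: $861.09 × 0.039 = $33.58
State disability insurance: $918.26 × 0.0111 = $10.19
Union dues: $22.64
Dental insurance premium: $77.21
Total deductions = $57.17 + $116.25 + $33.58 + $10.19 + $22.64 + $77.21 = $317.04
Net pay = $918.26 − $317.04 = $601.22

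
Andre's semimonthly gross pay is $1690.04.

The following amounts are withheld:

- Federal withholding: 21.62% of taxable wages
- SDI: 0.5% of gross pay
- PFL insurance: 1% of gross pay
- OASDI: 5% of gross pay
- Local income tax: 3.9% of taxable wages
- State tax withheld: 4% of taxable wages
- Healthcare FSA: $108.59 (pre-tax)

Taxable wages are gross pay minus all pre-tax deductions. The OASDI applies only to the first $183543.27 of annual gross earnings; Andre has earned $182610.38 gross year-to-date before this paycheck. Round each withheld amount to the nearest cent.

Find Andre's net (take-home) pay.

$1042.61

Healthcare FSA: $108.59
Taxable wages = $1690.04 − $108.59 = $1581.45
Local income tax: $1581.45 × 0.039 = $61.68
State tax withheld: $1581.45 × 0.04 = $63.26
Federal withholding: $1581.45 × 0.2162 = $341.91
PFL insurance: $1690.04 × 0.01 = $16.90
OASDI: only $183543.27 − $182610.38 = $932.89 of this check is subject → $932.89 × 0.05 = $46.64
SDI: $1690.04 × 0.005 = $8.45
Total deductions = $108.59 + $61.68 + $63.26 + $341.91 + $16.90 + $46.64 + $8.45 = $647.43
Net pay = $1690.04 − $647.43 = $1042.61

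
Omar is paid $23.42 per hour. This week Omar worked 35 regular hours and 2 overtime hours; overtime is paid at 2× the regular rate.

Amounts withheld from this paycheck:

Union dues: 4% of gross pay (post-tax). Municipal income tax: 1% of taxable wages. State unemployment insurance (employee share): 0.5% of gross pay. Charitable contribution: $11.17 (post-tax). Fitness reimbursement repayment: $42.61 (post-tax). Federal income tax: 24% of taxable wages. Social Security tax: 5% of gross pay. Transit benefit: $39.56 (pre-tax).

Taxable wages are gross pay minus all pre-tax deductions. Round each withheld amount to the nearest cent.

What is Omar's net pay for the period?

Regular pay: 35 × $23.42 = $819.70
Overtime pay: 2 × $23.42 × 2 = $93.68
Gross pay = $819.70 + $93.68 = $913.38
Transit benefit: $39.56
Taxable wages = $913.38 − $39.56 = $873.82
Municipal income tax: $873.82 × 0.01 = $8.74
Federal income tax: $873.82 × 0.24 = $209.72
Social Security tax: $913.38 × 0.05 = $45.67
State unemployment insurance (employee share): $913.38 × 0.005 = $4.57
Union dues: $913.38 × 0.04 = $36.54
Fitness reimbursement repayment: $42.61
Charitable contribution: $11.17
Total deductions = $39.56 + $8.74 + $209.72 + $45.67 + $4.57 + $36.54 + $42.61 + $11.17 = $398.58
Net pay = $913.38 − $398.58 = $514.80

$514.80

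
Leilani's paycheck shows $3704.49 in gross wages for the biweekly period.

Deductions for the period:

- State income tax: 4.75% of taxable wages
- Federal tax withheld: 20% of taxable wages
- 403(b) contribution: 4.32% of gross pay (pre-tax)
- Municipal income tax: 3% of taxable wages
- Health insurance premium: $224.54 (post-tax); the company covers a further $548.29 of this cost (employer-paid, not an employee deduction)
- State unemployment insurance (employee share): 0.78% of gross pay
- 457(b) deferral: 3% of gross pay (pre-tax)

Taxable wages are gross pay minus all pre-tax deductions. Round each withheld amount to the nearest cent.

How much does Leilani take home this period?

457(b) deferral: $3704.49 × 0.03 = $111.13
403(b) contribution: $3704.49 × 0.0432 = $160.03
Pre-tax total = $111.13 + $160.03 = $271.16
Taxable wages = $3704.49 − $271.16 = $3433.33
State income tax: $3433.33 × 0.0475 = $163.08
Municipal income tax: $3433.33 × 0.03 = $103.00
Federal tax withheld: $3433.33 × 0.2 = $686.67
State unemployment insurance (employee share): $3704.49 × 0.0078 = $28.90
Health insurance premium: $224.54
(Employer's $548.29 toward health insurance premium is not withheld from the employee.)
Total deductions = $111.13 + $160.03 + $163.08 + $103.00 + $686.67 + $28.90 + $224.54 = $1477.35
Net pay = $3704.49 − $1477.35 = $2227.14

$2227.14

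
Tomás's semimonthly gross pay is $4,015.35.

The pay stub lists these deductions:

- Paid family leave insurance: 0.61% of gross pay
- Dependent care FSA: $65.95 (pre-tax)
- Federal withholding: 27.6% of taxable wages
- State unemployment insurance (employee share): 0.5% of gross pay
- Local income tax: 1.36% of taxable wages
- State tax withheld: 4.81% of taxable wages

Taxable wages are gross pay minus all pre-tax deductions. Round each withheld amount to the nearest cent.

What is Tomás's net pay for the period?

$2,571.12

Dependent care FSA: $65.95
Taxable wages = $4,015.35 − $65.95 = $3,949.40
Federal withholding: $3,949.40 × 0.276 = $1,090.03
State tax withheld: $3,949.40 × 0.0481 = $189.97
Local income tax: $3,949.40 × 0.0136 = $53.71
State unemployment insurance (employee share): $4,015.35 × 0.005 = $20.08
Paid family leave insurance: $4,015.35 × 0.0061 = $24.49
Total deductions = $65.95 + $1,090.03 + $189.97 + $53.71 + $20.08 + $24.49 = $1,444.23
Net pay = $4,015.35 − $1,444.23 = $2,571.12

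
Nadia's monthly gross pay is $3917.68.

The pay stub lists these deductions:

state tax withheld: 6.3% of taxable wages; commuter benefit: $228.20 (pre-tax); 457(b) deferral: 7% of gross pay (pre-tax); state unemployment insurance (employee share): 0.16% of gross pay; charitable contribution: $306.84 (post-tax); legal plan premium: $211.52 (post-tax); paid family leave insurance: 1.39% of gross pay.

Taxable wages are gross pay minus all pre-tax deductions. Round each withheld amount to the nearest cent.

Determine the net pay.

$2620.99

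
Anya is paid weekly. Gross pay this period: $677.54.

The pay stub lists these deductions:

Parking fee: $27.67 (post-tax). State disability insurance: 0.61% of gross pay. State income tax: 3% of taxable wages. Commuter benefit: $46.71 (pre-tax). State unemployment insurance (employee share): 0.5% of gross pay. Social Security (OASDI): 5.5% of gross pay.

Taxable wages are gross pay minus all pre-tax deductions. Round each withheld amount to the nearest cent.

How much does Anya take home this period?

$539.46

Commuter benefit: $46.71
Taxable wages = $677.54 − $46.71 = $630.83
State income tax: $630.83 × 0.03 = $18.92
State unemployment insurance (employee share): $677.54 × 0.005 = $3.39
Social Security (OASDI): $677.54 × 0.055 = $37.26
State disability insurance: $677.54 × 0.0061 = $4.13
Parking fee: $27.67
Total deductions = $46.71 + $18.92 + $3.39 + $37.26 + $4.13 + $27.67 = $138.08
Net pay = $677.54 − $138.08 = $539.46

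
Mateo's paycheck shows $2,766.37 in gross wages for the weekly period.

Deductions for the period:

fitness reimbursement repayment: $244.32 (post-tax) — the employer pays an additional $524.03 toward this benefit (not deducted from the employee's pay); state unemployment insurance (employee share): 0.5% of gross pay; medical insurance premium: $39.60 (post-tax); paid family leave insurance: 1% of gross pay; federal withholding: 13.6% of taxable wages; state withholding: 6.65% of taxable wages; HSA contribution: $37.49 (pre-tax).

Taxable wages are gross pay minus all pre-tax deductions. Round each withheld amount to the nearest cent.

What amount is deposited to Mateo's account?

HSA contribution: $37.49
Taxable wages = $2,766.37 − $37.49 = $2,728.88
Federal withholding: $2,728.88 × 0.136 = $371.13
State withholding: $2,728.88 × 0.0665 = $181.47
State unemployment insurance (employee share): $2,766.37 × 0.005 = $13.83
Paid family leave insurance: $2,766.37 × 0.01 = $27.66
Medical insurance premium: $39.60
Fitness reimbursement repayment: $244.32
(Employer's $524.03 toward fitness reimbursement repayment is not withheld from the employee.)
Total deductions = $37.49 + $371.13 + $181.47 + $13.83 + $27.66 + $39.60 + $244.32 = $915.50
Net pay = $2,766.37 − $915.50 = $1,850.87

$1,850.87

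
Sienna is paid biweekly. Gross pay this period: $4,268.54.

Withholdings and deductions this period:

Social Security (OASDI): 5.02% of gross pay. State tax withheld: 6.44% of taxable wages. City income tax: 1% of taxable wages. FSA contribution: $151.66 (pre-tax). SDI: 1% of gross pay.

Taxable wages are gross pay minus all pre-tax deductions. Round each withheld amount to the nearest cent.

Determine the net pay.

$3,553.61

FSA contribution: $151.66
Taxable wages = $4,268.54 − $151.66 = $4,116.88
State tax withheld: $4,116.88 × 0.0644 = $265.13
City income tax: $4,116.88 × 0.01 = $41.17
Social Security (OASDI): $4,268.54 × 0.0502 = $214.28
SDI: $4,268.54 × 0.01 = $42.69
Total deductions = $151.66 + $265.13 + $41.17 + $214.28 + $42.69 = $714.93
Net pay = $4,268.54 − $714.93 = $3,553.61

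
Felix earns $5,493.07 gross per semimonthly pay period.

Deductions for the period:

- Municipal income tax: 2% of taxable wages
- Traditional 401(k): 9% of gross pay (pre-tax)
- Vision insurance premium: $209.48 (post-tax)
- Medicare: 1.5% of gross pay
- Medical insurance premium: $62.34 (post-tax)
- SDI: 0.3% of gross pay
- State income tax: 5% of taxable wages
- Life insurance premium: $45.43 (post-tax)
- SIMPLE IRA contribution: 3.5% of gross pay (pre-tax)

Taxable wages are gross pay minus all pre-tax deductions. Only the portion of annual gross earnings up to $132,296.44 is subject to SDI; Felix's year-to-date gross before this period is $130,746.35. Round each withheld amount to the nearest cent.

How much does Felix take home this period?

Traditional 401(k): $5,493.07 × 0.09 = $494.38
SIMPLE IRA contribution: $5,493.07 × 0.035 = $192.26
Pre-tax total = $494.38 + $192.26 = $686.64
Taxable wages = $5,493.07 − $686.64 = $4,806.43
State income tax: $4,806.43 × 0.05 = $240.32
Municipal income tax: $4,806.43 × 0.02 = $96.13
SDI: only $132,296.44 − $130,746.35 = $1,550.09 of this check is subject → $1,550.09 × 0.003 = $4.65
Medicare: $5,493.07 × 0.015 = $82.40
Life insurance premium: $45.43
Medical insurance premium: $62.34
Vision insurance premium: $209.48
Total deductions = $494.38 + $192.26 + $240.32 + $96.13 + $4.65 + $82.40 + $45.43 + $62.34 + $209.48 = $1,427.39
Net pay = $5,493.07 − $1,427.39 = $4,065.68

$4,065.68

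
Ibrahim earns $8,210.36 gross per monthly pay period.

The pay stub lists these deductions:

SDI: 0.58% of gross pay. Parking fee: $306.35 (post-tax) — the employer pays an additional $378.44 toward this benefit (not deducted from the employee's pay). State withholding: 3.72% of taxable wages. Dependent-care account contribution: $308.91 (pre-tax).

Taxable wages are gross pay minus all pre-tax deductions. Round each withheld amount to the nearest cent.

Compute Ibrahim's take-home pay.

$7,253.55

Dependent-care account contribution: $308.91
Taxable wages = $8,210.36 − $308.91 = $7,901.45
State withholding: $7,901.45 × 0.0372 = $293.93
SDI: $8,210.36 × 0.0058 = $47.62
Parking fee: $306.35
(Employer's $378.44 toward parking fee is not withheld from the employee.)
Total deductions = $308.91 + $293.93 + $47.62 + $306.35 = $956.81
Net pay = $8,210.36 − $956.81 = $7,253.55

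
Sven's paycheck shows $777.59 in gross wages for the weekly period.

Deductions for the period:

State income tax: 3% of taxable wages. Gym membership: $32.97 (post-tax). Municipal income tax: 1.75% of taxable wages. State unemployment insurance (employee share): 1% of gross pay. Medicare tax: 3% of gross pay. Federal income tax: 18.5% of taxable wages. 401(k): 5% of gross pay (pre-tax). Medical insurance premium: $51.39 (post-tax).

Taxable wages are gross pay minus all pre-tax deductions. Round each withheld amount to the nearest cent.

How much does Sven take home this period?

401(k): $777.59 × 0.05 = $38.88
Taxable wages = $777.59 − $38.88 = $738.71
Federal income tax: $738.71 × 0.185 = $136.66
Municipal income tax: $738.71 × 0.0175 = $12.93
State income tax: $738.71 × 0.03 = $22.16
Medicare tax: $777.59 × 0.03 = $23.33
State unemployment insurance (employee share): $777.59 × 0.01 = $7.78
Gym membership: $32.97
Medical insurance premium: $51.39
Total deductions = $38.88 + $136.66 + $12.93 + $22.16 + $23.33 + $7.78 + $32.97 + $51.39 = $326.10
Net pay = $777.59 − $326.10 = $451.49

$451.49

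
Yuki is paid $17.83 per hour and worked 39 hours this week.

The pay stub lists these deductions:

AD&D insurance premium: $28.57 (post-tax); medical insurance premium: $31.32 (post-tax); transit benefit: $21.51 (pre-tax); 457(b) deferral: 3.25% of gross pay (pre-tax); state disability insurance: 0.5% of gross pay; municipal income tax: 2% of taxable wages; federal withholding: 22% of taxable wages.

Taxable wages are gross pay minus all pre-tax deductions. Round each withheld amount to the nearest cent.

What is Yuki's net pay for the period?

$431.58

Gross pay: 39 × $17.83 = $695.37
457(b) deferral: $695.37 × 0.0325 = $22.60
Transit benefit: $21.51
Pre-tax total = $22.60 + $21.51 = $44.11
Taxable wages = $695.37 − $44.11 = $651.26
Municipal income tax: $651.26 × 0.02 = $13.03
Federal withholding: $651.26 × 0.22 = $143.28
State disability insurance: $695.37 × 0.005 = $3.48
AD&D insurance premium: $28.57
Medical insurance premium: $31.32
Total deductions = $22.60 + $21.51 + $13.03 + $143.28 + $3.48 + $28.57 + $31.32 = $263.79
Net pay = $695.37 − $263.79 = $431.58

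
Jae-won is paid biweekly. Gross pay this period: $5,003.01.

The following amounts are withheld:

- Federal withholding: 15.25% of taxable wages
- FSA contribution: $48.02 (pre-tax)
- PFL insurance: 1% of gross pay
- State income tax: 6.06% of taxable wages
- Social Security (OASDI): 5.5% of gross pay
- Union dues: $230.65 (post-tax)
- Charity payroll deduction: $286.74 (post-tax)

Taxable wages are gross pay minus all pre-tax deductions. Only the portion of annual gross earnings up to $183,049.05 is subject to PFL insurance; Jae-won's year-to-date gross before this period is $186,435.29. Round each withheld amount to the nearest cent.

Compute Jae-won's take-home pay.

FSA contribution: $48.02
Taxable wages = $5,003.01 − $48.02 = $4,954.99
State income tax: $4,954.99 × 0.0606 = $300.27
Federal withholding: $4,954.99 × 0.1525 = $755.64
PFL insurance: annual cap $183,049.05 already reached (YTD $186,435.29), so $0.00
Social Security (OASDI): $5,003.01 × 0.055 = $275.17
Charity payroll deduction: $286.74
Union dues: $230.65
Total deductions = $48.02 + $300.27 + $755.64 + $0.00 + $275.17 + $286.74 + $230.65 = $1,896.49
Net pay = $5,003.01 − $1,896.49 = $3,106.52

$3,106.52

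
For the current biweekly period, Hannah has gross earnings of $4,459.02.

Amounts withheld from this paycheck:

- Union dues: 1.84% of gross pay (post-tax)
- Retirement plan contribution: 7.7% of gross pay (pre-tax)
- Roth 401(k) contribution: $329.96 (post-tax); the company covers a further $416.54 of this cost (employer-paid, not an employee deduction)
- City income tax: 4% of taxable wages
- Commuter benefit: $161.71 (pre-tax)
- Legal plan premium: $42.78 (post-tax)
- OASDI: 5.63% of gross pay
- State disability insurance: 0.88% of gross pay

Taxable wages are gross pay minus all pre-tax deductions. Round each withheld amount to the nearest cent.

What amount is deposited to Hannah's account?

Commuter benefit: $161.71
Retirement plan contribution: $4,459.02 × 0.077 = $343.34
Pre-tax total = $161.71 + $343.34 = $505.05
Taxable wages = $4,459.02 − $505.05 = $3,953.97
City income tax: $3,953.97 × 0.04 = $158.16
OASDI: $4,459.02 × 0.0563 = $251.04
State disability insurance: $4,459.02 × 0.0088 = $39.24
Roth 401(k) contribution: $329.96
Legal plan premium: $42.78
Union dues: $4,459.02 × 0.0184 = $82.05
(Employer's $416.54 toward Roth 401(k) contribution is not withheld from the employee.)
Total deductions = $161.71 + $343.34 + $158.16 + $251.04 + $39.24 + $329.96 + $42.78 + $82.05 = $1,408.28
Net pay = $4,459.02 − $1,408.28 = $3,050.74

$3,050.74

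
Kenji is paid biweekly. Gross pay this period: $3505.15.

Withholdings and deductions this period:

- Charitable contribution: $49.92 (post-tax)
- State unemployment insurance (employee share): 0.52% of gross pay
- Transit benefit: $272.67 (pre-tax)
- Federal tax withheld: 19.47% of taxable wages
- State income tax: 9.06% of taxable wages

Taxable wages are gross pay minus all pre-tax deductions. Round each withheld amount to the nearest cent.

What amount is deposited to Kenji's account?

Transit benefit: $272.67
Taxable wages = $3505.15 − $272.67 = $3232.48
Federal tax withheld: $3232.48 × 0.1947 = $629.36
State income tax: $3232.48 × 0.0906 = $292.86
State unemployment insurance (employee share): $3505.15 × 0.0052 = $18.23
Charitable contribution: $49.92
Total deductions = $272.67 + $629.36 + $292.86 + $18.23 + $49.92 = $1263.04
Net pay = $3505.15 − $1263.04 = $2242.11

$2242.11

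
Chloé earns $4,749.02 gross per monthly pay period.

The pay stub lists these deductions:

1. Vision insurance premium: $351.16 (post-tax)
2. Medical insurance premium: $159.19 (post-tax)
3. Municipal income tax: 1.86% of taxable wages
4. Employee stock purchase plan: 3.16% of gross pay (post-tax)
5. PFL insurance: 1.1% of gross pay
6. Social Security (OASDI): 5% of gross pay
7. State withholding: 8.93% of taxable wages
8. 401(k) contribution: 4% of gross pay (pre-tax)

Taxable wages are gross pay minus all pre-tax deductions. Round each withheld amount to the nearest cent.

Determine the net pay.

$3,117.03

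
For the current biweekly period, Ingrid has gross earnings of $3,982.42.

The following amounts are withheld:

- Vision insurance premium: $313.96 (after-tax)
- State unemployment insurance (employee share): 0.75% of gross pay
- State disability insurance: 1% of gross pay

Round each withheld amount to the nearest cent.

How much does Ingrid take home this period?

$3,598.77

State disability insurance: $3,982.42 × 0.01 = $39.82
State unemployment insurance (employee share): $3,982.42 × 0.0075 = $29.87
Vision insurance premium: $313.96
Total deductions = $39.82 + $29.87 + $313.96 = $383.65
Net pay = $3,982.42 − $383.65 = $3,598.77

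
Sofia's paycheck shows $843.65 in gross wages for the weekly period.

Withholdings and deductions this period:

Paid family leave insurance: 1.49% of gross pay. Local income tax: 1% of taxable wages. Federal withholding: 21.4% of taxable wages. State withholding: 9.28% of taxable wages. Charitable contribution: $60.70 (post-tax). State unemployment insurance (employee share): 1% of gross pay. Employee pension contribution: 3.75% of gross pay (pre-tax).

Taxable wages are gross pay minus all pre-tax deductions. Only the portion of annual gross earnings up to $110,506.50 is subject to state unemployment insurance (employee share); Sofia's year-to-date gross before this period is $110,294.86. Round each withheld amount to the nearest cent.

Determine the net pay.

$479.38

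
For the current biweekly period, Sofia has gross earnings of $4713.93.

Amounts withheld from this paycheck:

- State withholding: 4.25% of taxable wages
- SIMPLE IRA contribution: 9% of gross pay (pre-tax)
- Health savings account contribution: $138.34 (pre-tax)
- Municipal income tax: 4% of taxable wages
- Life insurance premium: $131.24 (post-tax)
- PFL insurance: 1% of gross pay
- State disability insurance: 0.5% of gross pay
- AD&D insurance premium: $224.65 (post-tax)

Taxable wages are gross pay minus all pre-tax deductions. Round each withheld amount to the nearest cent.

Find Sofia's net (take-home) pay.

$3382.26

SIMPLE IRA contribution: $4713.93 × 0.09 = $424.25
Health savings account contribution: $138.34
Pre-tax total = $424.25 + $138.34 = $562.59
Taxable wages = $4713.93 − $562.59 = $4151.34
State withholding: $4151.34 × 0.0425 = $176.43
Municipal income tax: $4151.34 × 0.04 = $166.05
State disability insurance: $4713.93 × 0.005 = $23.57
PFL insurance: $4713.93 × 0.01 = $47.14
AD&D insurance premium: $224.65
Life insurance premium: $131.24
Total deductions = $424.25 + $138.34 + $176.43 + $166.05 + $23.57 + $47.14 + $224.65 + $131.24 = $1331.67
Net pay = $4713.93 − $1331.67 = $3382.26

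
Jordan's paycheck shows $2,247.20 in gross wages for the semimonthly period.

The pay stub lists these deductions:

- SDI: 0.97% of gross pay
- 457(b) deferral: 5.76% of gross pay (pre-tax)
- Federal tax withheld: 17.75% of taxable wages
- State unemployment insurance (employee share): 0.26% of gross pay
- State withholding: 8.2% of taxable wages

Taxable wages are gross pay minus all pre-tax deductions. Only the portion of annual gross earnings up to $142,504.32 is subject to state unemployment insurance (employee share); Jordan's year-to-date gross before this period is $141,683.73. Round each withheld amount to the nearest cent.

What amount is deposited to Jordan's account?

457(b) deferral: $2,247.20 × 0.0576 = $129.44
Taxable wages = $2,247.20 − $129.44 = $2,117.76
State withholding: $2,117.76 × 0.082 = $173.66
Federal tax withheld: $2,117.76 × 0.1775 = $375.90
SDI: $2,247.20 × 0.0097 = $21.80
State unemployment insurance (employee share): only $142,504.32 − $141,683.73 = $820.59 of this check is subject → $820.59 × 0.0026 = $2.13
Total deductions = $129.44 + $173.66 + $375.90 + $21.80 + $2.13 = $702.93
Net pay = $2,247.20 − $702.93 = $1,544.27

$1,544.27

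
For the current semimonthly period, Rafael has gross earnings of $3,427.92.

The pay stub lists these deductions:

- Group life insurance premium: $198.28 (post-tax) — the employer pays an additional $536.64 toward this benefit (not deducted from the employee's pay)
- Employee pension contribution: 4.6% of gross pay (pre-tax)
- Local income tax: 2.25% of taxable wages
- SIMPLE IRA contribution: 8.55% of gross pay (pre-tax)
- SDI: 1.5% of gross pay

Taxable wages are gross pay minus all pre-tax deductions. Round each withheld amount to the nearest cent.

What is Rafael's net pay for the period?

Employee pension contribution: $3,427.92 × 0.046 = $157.68
SIMPLE IRA contribution: $3,427.92 × 0.0855 = $293.09
Pre-tax total = $157.68 + $293.09 = $450.77
Taxable wages = $3,427.92 − $450.77 = $2,977.15
Local income tax: $2,977.15 × 0.0225 = $66.99
SDI: $3,427.92 × 0.015 = $51.42
Group life insurance premium: $198.28
(Employer's $536.64 toward group life insurance premium is not withheld from the employee.)
Total deductions = $157.68 + $293.09 + $66.99 + $51.42 + $198.28 = $767.46
Net pay = $3,427.92 − $767.46 = $2,660.46

$2,660.46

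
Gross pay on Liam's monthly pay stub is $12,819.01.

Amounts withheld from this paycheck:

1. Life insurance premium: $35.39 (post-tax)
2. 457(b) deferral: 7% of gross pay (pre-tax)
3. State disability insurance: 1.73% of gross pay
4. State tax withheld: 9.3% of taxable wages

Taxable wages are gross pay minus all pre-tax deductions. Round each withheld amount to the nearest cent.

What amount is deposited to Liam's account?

457(b) deferral: $12,819.01 × 0.07 = $897.33
Taxable wages = $12,819.01 − $897.33 = $11,921.68
State tax withheld: $11,921.68 × 0.093 = $1,108.72
State disability insurance: $12,819.01 × 0.0173 = $221.77
Life insurance premium: $35.39
Total deductions = $897.33 + $1,108.72 + $221.77 + $35.39 = $2,263.21
Net pay = $12,819.01 − $2,263.21 = $10,555.80

$10,555.80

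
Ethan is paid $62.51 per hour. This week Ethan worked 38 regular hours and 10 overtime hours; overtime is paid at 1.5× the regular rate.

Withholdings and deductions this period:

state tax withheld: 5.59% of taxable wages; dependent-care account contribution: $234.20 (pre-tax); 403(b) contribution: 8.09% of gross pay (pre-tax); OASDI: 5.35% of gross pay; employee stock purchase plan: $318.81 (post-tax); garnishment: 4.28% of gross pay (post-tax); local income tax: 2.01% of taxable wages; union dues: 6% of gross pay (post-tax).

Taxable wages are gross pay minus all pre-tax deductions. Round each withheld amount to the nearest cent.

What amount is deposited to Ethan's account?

$1,760.55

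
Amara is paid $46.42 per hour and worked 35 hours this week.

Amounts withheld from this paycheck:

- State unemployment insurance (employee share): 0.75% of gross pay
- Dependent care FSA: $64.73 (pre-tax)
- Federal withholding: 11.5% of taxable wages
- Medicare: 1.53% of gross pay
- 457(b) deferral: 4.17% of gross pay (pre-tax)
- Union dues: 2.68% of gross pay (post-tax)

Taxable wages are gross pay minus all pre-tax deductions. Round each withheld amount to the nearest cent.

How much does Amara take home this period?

$1,240.02

Gross pay: 35 × $46.42 = $1,624.70
457(b) deferral: $1,624.70 × 0.0417 = $67.75
Dependent care FSA: $64.73
Pre-tax total = $67.75 + $64.73 = $132.48
Taxable wages = $1,624.70 − $132.48 = $1,492.22
Federal withholding: $1,492.22 × 0.115 = $171.61
Medicare: $1,624.70 × 0.0153 = $24.86
State unemployment insurance (employee share): $1,624.70 × 0.0075 = $12.19
Union dues: $1,624.70 × 0.0268 = $43.54
Total deductions = $67.75 + $64.73 + $171.61 + $24.86 + $12.19 + $43.54 = $384.68
Net pay = $1,624.70 − $384.68 = $1,240.02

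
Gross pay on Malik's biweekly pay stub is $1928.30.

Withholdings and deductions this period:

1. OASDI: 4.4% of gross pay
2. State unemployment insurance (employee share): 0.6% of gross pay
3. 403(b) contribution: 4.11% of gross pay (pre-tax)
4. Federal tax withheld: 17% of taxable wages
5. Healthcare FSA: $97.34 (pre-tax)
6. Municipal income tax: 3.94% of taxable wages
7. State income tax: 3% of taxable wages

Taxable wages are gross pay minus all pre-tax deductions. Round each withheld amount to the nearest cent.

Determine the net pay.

$1235.93

403(b) contribution: $1928.30 × 0.0411 = $79.25
Healthcare FSA: $97.34
Pre-tax total = $79.25 + $97.34 = $176.59
Taxable wages = $1928.30 − $176.59 = $1751.71
Federal tax withheld: $1751.71 × 0.17 = $297.79
State income tax: $1751.71 × 0.03 = $52.55
Municipal income tax: $1751.71 × 0.0394 = $69.02
State unemployment insurance (employee share): $1928.30 × 0.006 = $11.57
OASDI: $1928.30 × 0.044 = $84.85
Total deductions = $79.25 + $97.34 + $297.79 + $52.55 + $69.02 + $11.57 + $84.85 = $692.37
Net pay = $1928.30 − $692.37 = $1235.93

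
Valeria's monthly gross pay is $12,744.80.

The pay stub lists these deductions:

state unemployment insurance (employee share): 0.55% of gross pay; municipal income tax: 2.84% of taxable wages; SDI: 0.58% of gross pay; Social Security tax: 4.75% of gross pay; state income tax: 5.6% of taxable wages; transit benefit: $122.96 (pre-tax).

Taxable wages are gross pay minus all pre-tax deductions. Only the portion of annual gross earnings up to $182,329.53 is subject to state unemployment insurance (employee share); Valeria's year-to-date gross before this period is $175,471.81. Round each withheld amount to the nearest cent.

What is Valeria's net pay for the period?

$10,839.54

Transit benefit: $122.96
Taxable wages = $12,744.80 − $122.96 = $12,621.84
State income tax: $12,621.84 × 0.056 = $706.82
Municipal income tax: $12,621.84 × 0.0284 = $358.46
Social Security tax: $12,744.80 × 0.0475 = $605.38
SDI: $12,744.80 × 0.0058 = $73.92
State unemployment insurance (employee share): only $182,329.53 − $175,471.81 = $6,857.72 of this check is subject → $6,857.72 × 0.0055 = $37.72
Total deductions = $122.96 + $706.82 + $358.46 + $605.38 + $73.92 + $37.72 = $1,905.26
Net pay = $12,744.80 − $1,905.26 = $10,839.54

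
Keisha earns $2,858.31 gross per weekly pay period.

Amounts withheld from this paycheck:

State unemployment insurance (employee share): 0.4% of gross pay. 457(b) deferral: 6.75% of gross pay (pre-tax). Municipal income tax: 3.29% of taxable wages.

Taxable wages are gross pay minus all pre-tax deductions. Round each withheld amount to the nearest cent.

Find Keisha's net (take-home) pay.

$2,566.25

457(b) deferral: $2,858.31 × 0.0675 = $192.94
Taxable wages = $2,858.31 − $192.94 = $2,665.37
Municipal income tax: $2,665.37 × 0.0329 = $87.69
State unemployment insurance (employee share): $2,858.31 × 0.004 = $11.43
Total deductions = $192.94 + $87.69 + $11.43 = $292.06
Net pay = $2,858.31 − $292.06 = $2,566.25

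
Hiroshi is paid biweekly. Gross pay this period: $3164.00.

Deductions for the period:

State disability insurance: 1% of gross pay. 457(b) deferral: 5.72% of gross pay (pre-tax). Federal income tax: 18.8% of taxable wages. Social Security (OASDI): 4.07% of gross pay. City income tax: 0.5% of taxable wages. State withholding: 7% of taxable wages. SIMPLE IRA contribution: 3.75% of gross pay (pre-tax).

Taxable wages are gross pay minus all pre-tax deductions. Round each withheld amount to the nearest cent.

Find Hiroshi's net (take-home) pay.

$1950.63

457(b) deferral: $3164.00 × 0.0572 = $180.98
SIMPLE IRA contribution: $3164.00 × 0.0375 = $118.65
Pre-tax total = $180.98 + $118.65 = $299.63
Taxable wages = $3164.00 − $299.63 = $2864.37
State withholding: $2864.37 × 0.07 = $200.51
City income tax: $2864.37 × 0.005 = $14.32
Federal income tax: $2864.37 × 0.188 = $538.50
Social Security (OASDI): $3164.00 × 0.0407 = $128.77
State disability insurance: $3164.00 × 0.01 = $31.64
Total deductions = $180.98 + $118.65 + $200.51 + $14.32 + $538.50 + $128.77 + $31.64 = $1213.37
Net pay = $3164.00 − $1213.37 = $1950.63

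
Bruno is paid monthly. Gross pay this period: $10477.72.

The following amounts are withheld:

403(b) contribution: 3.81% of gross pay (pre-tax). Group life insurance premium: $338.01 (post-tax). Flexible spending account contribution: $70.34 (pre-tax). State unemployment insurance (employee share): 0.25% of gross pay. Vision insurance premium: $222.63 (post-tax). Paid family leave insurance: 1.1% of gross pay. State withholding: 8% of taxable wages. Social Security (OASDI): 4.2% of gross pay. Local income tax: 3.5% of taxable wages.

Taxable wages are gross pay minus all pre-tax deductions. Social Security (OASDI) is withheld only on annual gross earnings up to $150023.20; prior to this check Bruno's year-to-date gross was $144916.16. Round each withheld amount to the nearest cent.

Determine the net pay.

$7940.66

Flexible spending account contribution: $70.34
403(b) contribution: $10477.72 × 0.0381 = $399.20
Pre-tax total = $70.34 + $399.20 = $469.54
Taxable wages = $10477.72 − $469.54 = $10008.18
State withholding: $10008.18 × 0.08 = $800.65
Local income tax: $10008.18 × 0.035 = $350.29
Social Security (OASDI): only $150023.20 − $144916.16 = $5107.04 of this check is subject → $5107.04 × 0.042 = $214.50
State unemployment insurance (employee share): $10477.72 × 0.0025 = $26.19
Paid family leave insurance: $10477.72 × 0.011 = $115.25
Group life insurance premium: $338.01
Vision insurance premium: $222.63
Total deductions = $70.34 + $399.20 + $800.65 + $350.29 + $214.50 + $26.19 + $115.25 + $338.01 + $222.63 = $2537.06
Net pay = $10477.72 − $2537.06 = $7940.66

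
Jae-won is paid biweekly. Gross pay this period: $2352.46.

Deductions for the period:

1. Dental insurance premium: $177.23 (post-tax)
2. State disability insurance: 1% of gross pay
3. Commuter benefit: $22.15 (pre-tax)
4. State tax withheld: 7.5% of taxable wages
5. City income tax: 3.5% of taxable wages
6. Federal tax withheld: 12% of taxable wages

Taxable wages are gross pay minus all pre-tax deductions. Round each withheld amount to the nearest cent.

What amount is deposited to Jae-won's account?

Commuter benefit: $22.15
Taxable wages = $2352.46 − $22.15 = $2330.31
City income tax: $2330.31 × 0.035 = $81.56
State tax withheld: $2330.31 × 0.075 = $174.77
Federal tax withheld: $2330.31 × 0.12 = $279.64
State disability insurance: $2352.46 × 0.01 = $23.52
Dental insurance premium: $177.23
Total deductions = $22.15 + $81.56 + $174.77 + $279.64 + $23.52 + $177.23 = $758.87
Net pay = $2352.46 − $758.87 = $1593.59

$1593.59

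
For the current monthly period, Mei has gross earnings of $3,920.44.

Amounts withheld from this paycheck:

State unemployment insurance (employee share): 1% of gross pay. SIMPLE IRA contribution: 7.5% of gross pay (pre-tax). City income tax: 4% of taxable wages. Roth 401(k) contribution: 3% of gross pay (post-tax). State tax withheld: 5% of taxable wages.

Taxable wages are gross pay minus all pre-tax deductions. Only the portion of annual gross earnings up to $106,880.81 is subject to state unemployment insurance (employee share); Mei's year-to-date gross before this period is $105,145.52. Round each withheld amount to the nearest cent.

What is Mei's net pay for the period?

$3,165.07

SIMPLE IRA contribution: $3,920.44 × 0.075 = $294.03
Taxable wages = $3,920.44 − $294.03 = $3,626.41
City income tax: $3,626.41 × 0.04 = $145.06
State tax withheld: $3,626.41 × 0.05 = $181.32
State unemployment insurance (employee share): only $106,880.81 − $105,145.52 = $1,735.29 of this check is subject → $1,735.29 × 0.01 = $17.35
Roth 401(k) contribution: $3,920.44 × 0.03 = $117.61
Total deductions = $294.03 + $145.06 + $181.32 + $17.35 + $117.61 = $755.37
Net pay = $3,920.44 − $755.37 = $3,165.07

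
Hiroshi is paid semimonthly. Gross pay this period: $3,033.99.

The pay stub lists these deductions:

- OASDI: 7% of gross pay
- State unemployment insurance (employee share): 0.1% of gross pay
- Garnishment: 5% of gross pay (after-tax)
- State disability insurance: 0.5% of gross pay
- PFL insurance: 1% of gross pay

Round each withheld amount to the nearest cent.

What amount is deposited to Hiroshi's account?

$2,621.37

State unemployment insurance (employee share): $3,033.99 × 0.001 = $3.03
OASDI: $3,033.99 × 0.07 = $212.38
PFL insurance: $3,033.99 × 0.01 = $30.34
State disability insurance: $3,033.99 × 0.005 = $15.17
Garnishment: $3,033.99 × 0.05 = $151.70
Total deductions = $3.03 + $212.38 + $30.34 + $15.17 + $151.70 = $412.62
Net pay = $3,033.99 − $412.62 = $2,621.37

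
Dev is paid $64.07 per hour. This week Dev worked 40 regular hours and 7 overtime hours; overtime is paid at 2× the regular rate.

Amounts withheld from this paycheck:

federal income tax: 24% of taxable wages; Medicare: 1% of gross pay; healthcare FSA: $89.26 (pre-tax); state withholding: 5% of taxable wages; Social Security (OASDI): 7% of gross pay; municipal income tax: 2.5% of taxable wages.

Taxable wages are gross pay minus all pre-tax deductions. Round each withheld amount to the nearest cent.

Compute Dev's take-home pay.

$2,032.03

Regular pay: 40 × $64.07 = $2,562.80
Overtime pay: 7 × $64.07 × 2 = $896.98
Gross pay = $2,562.80 + $896.98 = $3,459.78
Healthcare FSA: $89.26
Taxable wages = $3,459.78 − $89.26 = $3,370.52
Municipal income tax: $3,370.52 × 0.025 = $84.26
Federal income tax: $3,370.52 × 0.24 = $808.92
State withholding: $3,370.52 × 0.05 = $168.53
Social Security (OASDI): $3,459.78 × 0.07 = $242.18
Medicare: $3,459.78 × 0.01 = $34.60
Total deductions = $89.26 + $84.26 + $808.92 + $168.53 + $242.18 + $34.60 = $1,427.75
Net pay = $3,459.78 − $1,427.75 = $2,032.03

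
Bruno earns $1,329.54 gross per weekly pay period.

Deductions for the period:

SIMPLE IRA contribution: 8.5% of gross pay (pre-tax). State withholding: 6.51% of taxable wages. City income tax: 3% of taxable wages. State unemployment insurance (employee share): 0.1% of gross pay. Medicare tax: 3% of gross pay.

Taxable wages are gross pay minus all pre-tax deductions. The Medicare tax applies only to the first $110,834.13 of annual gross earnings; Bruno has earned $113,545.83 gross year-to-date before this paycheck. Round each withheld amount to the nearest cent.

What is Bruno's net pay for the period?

$1,099.50

SIMPLE IRA contribution: $1,329.54 × 0.085 = $113.01
Taxable wages = $1,329.54 − $113.01 = $1,216.53
State withholding: $1,216.53 × 0.0651 = $79.20
City income tax: $1,216.53 × 0.03 = $36.50
Medicare tax: annual cap $110,834.13 already reached (YTD $113,545.83), so $0.00
State unemployment insurance (employee share): $1,329.54 × 0.001 = $1.33
Total deductions = $113.01 + $79.20 + $36.50 + $0.00 + $1.33 = $230.04
Net pay = $1,329.54 − $230.04 = $1,099.50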